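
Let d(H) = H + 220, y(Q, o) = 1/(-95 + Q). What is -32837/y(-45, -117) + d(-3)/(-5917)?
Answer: 27201513843/5917 ≈ 4.5972e+6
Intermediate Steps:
d(H) = 220 + H
-32837/y(-45, -117) + d(-3)/(-5917) = -32837/(1/(-95 - 45)) + (220 - 3)/(-5917) = -32837/(1/(-140)) + 217*(-1/5917) = -32837/(-1/140) - 217/5917 = -32837*(-140) - 217/5917 = 4597180 - 217/5917 = 27201513843/5917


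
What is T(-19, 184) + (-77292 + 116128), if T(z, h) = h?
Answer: 39020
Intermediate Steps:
T(-19, 184) + (-77292 + 116128) = 184 + (-77292 + 116128) = 184 + 38836 = 39020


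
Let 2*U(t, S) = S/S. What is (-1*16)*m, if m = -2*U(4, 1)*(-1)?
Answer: -16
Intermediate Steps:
U(t, S) = ½ (U(t, S) = (S/S)/2 = (½)*1 = ½)
m = 1 (m = -2*½*(-1) = -1*(-1) = 1)
(-1*16)*m = -1*16*1 = -16*1 = -16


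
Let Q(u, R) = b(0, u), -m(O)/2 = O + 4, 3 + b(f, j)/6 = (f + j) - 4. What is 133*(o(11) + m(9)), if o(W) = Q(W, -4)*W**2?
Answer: 382774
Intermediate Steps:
b(f, j) = -42 + 6*f + 6*j (b(f, j) = -18 + 6*((f + j) - 4) = -18 + 6*(-4 + f + j) = -18 + (-24 + 6*f + 6*j) = -42 + 6*f + 6*j)
m(O) = -8 - 2*O (m(O) = -2*(O + 4) = -2*(4 + O) = -8 - 2*O)
Q(u, R) = -42 + 6*u (Q(u, R) = -42 + 6*0 + 6*u = -42 + 0 + 6*u = -42 + 6*u)
o(W) = W**2*(-42 + 6*W) (o(W) = (-42 + 6*W)*W**2 = W**2*(-42 + 6*W))
133*(o(11) + m(9)) = 133*(6*11**2*(-7 + 11) + (-8 - 2*9)) = 133*(6*121*4 + (-8 - 18)) = 133*(2904 - 26) = 133*2878 = 382774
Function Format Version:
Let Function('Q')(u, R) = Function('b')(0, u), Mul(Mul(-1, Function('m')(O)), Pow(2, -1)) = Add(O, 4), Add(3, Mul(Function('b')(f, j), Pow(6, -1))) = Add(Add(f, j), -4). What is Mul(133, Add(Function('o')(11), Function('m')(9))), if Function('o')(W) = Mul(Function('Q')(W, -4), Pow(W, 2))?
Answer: 382774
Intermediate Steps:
Function('b')(f, j) = Add(-42, Mul(6, f), Mul(6, j)) (Function('b')(f, j) = Add(-18, Mul(6, Add(Add(f, j), -4))) = Add(-18, Mul(6, Add(-4, f, j))) = Add(-18, Add(-24, Mul(6, f), Mul(6, j))) = Add(-42, Mul(6, f), Mul(6, j)))
Function('m')(O) = Add(-8, Mul(-2, O)) (Function('m')(O) = Mul(-2, Add(O, 4)) = Mul(-2, Add(4, O)) = Add(-8, Mul(-2, O)))
Function('Q')(u, R) = Add(-42, Mul(6, u)) (Function('Q')(u, R) = Add(-42, Mul(6, 0), Mul(6, u)) = Add(-42, 0, Mul(6, u)) = Add(-42, Mul(6, u)))
Function('o')(W) = Mul(Pow(W, 2), Add(-42, Mul(6, W))) (Function('o')(W) = Mul(Add(-42, Mul(6, W)), Pow(W, 2)) = Mul(Pow(W, 2), Add(-42, Mul(6, W))))
Mul(133, Add(Function('o')(11), Function('m')(9))) = Mul(133, Add(Mul(6, Pow(11, 2), Add(-7, 11)), Add(-8, Mul(-2, 9)))) = Mul(133, Add(Mul(6, 121, 4), Add(-8, -18))) = Mul(133, Add(2904, -26)) = Mul(133, 2878) = 382774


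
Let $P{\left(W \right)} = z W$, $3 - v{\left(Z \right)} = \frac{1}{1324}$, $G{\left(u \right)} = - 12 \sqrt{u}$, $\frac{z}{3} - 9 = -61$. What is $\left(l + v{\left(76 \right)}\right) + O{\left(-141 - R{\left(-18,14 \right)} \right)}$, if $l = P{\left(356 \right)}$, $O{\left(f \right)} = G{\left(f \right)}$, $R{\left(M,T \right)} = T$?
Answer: $- \frac{73525693}{1324} - 12 i \sqrt{155} \approx -55533.0 - 149.4 i$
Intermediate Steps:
$z = -156$ ($z = 27 + 3 \left(-61\right) = 27 - 183 = -156$)
$v{\left(Z \right)} = \frac{3971}{1324}$ ($v{\left(Z \right)} = 3 - \frac{1}{1324} = \frac{3971}{1324}$)
$P{\left(W \right)} = - 156 W$
$O{\left(f \right)} = - 12 \sqrt{f}$
$l = -55536$ ($l = \left(-156\right) 356 = -55536$)
$\left(l + v{\left(76 \right)}\right) + O{\left(-141 - R{\left(-18,14 \right)} \right)} = \left(-55536 + \frac{3971}{1324}\right) - 12 \sqrt{-141 - 14} = - \frac{73525693}{1324} - 12 \sqrt{-141 - 14} = - \frac{73525693}{1324} - 12 \sqrt{-155} = - \frac{73525693}{1324} - 12 i \sqrt{155}$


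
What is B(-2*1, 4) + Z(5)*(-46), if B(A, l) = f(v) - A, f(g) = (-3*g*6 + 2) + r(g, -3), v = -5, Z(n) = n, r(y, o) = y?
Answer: -141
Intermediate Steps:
f(g) = 2 - 17*g (f(g) = (-3*g*6 + 2) + g = (-18*g + 2) + g = (2 - 18*g) + g = 2 - 17*g)
B(A, l) = 87 - A (B(A, l) = (2 - 17*(-5)) - A = (2 + 85) - A = 87 - A)
B(-2*1, 4) + Z(5)*(-46) = (87 - (-2)) + 5*(-46) = (87 - 1*(-2)) - 230 = (87 + 2) - 230 = 89 - 230 = -141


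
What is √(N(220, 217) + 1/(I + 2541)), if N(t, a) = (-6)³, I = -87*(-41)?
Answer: I*√2014612329/3054 ≈ 14.697*I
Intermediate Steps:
I = 3567
N(t, a) = -216
√(N(220, 217) + 1/(I + 2541)) = √(-216 + 1/(3567 + 2541)) = √(-216 + 1/6108) = √(-1319327/6108) = I*√2014612329/3054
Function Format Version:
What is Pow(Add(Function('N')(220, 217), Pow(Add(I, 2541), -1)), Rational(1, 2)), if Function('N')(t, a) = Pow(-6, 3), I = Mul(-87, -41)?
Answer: Mul(Rational(1, 3054), I, Pow(2014612329, Rational(1, 2))) ≈ Mul(14.697, I)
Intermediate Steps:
I = 3567
Function('N')(t, a) = -216
Pow(Add(Function('N')(220, 217), Pow(Add(I, 2541), -1)), Rational(1, 2)) = Pow(Add(-216, Pow(Add(3567, 2541), -1)), Rational(1, 2)) = Pow(Add(-216, Pow(6108, -1)), Rational(1, 2)) = Pow(Add(-216, Rational(1, 6108)), Rational(1, 2)) = Pow(Rational(-1319327, 6108), Rational(1, 2)) = Mul(Rational(1, 3054), I, Pow(2014612329, Rational(1, 2)))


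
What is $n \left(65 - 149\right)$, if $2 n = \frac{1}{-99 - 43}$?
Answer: $\frac{21}{71} \approx 0.29577$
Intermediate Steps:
$n = - \frac{1}{284}$ ($n = \frac{1}{2 \left(-99 - 43\right)} = \frac{1}{2 \left(-142\right)} = \frac{1}{2} \left(- \frac{1}{142}\right) = - \frac{1}{284} \approx -0.0035211$)
$n \left(65 - 149\right) = - \frac{65 - 149}{284} = \left(- \frac{1}{284}\right) \left(-84\right) = \frac{21}{71}$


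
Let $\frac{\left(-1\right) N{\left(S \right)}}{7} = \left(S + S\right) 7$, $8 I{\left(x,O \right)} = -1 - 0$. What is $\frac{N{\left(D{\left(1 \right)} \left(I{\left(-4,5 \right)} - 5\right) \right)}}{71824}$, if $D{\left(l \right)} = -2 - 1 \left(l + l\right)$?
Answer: $- \frac{2009}{71824} \approx -0.027971$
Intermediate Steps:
$I{\left(x,O \right)} = - \frac{1}{8}$ ($I{\left(x,O \right)} = \frac{-1 - 0}{8} = \frac{-1 + 0}{8} = \frac{1}{8} \left(-1\right) = - \frac{1}{8}$)
$D{\left(l \right)} = -2 - 2 l$ ($D{\left(l \right)} = -2 - 1 \cdot 2 l = -2 - 2 l$)
$N{\left(S \right)} = - 98 S$ ($N{\left(S \right)} = - 7 \left(S + S\right) 7 = - 7 \cdot 2 S 7 = - 7 \cdot 14 S = - 98 S$)
$\frac{N{\left(D{\left(1 \right)} \left(I{\left(-4,5 \right)} - 5\right) \right)}}{71824} = \frac{\left(-98\right) \left(-2 - 2\right) \left(- \frac{1}{8} - 5\right)}{71824} = - 98 \left(-2 - 2\right) \left(- \frac{41}{8}\right) \frac{1}{71824} = - 98 \left(\left(-4\right) \left(- \frac{41}{8}\right)\right) \frac{1}{71824} = \left(-98\right) \frac{41}{2} \cdot \frac{1}{71824} = \left(-2009\right) \frac{1}{71824} = - \frac{2009}{71824}$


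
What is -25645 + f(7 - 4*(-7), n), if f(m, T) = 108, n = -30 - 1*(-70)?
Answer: -25537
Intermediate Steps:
n = 40 (n = -30 + 70 = 40)
-25645 + f(7 - 4*(-7), n) = -25645 + 108 = -25537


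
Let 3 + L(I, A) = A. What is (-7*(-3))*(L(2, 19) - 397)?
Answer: -8001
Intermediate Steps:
L(I, A) = -3 + A
(-7*(-3))*(L(2, 19) - 397) = (-7*(-3))*((-3 + 19) - 397) = 21*(16 - 397) = 21*(-381) = -8001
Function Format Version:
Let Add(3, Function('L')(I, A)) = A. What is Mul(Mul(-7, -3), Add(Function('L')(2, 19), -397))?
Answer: -8001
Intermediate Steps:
Function('L')(I, A) = Add(-3, A)
Mul(Mul(-7, -3), Add(Function('L')(2, 19), -397)) = Mul(Mul(-7, -3), Add(Add(-3, 19), -397)) = Mul(21, Add(16, -397)) = Mul(21, -381) = -8001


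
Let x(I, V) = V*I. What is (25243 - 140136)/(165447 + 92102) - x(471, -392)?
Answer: 47551672075/257549 ≈ 1.8463e+5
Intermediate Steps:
x(I, V) = I*V
(25243 - 140136)/(165447 + 92102) - x(471, -392) = (25243 - 140136)/(165447 + 92102) - 471*(-392) = -114893/257549 - 1*(-184632) = -114893*1/257549 + 184632 = -114893/257549 + 184632 = 47551672075/257549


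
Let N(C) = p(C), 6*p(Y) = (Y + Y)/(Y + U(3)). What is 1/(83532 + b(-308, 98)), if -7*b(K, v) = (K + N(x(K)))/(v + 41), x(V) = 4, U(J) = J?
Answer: 20433/1706815820 ≈ 1.1971e-5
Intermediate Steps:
p(Y) = Y/(3*(3 + Y)) (p(Y) = ((Y + Y)/(Y + 3))/6 = ((2*Y)/(3 + Y))/6 = (2*Y/(3 + Y))/6 = Y/(3*(3 + Y)))
N(C) = C/(3*(3 + C))
b(K, v) = -(4/21 + K)/(7*(41 + v)) (b(K, v) = -(K + (1/3)*4/(3 + 4))/(7*(v + 41)) = -(K + (1/3)*4/7)/(7*(41 + v)) = -(K + (1/3)*4*(1/7))/(7*(41 + v)) = -(K + 4/21)/(7*(41 + v)) = -(4/21 + K)/(7*(41 + v)))
1/(83532 + b(-308, 98)) = 1/(83532 + (-4 - 21*(-308))/(147*(41 + 98))) = 1/(83532 + (1/147)*(-4 + 6468)/139) = 1/(83532 + (1/147)*(1/139)*6464) = 1/(83532 + 6464/20433) = 1/(1706815820/20433) = 20433/1706815820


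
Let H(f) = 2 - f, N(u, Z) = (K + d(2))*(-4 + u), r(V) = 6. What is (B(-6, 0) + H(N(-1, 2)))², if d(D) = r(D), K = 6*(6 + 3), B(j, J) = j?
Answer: 87616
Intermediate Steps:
K = 54 (K = 6*9 = 54)
d(D) = 6
N(u, Z) = -240 + 60*u (N(u, Z) = (54 + 6)*(-4 + u) = 60*(-4 + u) = -240 + 60*u)
(B(-6, 0) + H(N(-1, 2)))² = (-6 + (2 - (-240 + 60*(-1))))² = (-6 + (2 - (-240 - 60)))² = (-6 + (2 - 1*(-300)))² = (-6 + (2 + 300))² = (-6 + 302)² = 296² = 87616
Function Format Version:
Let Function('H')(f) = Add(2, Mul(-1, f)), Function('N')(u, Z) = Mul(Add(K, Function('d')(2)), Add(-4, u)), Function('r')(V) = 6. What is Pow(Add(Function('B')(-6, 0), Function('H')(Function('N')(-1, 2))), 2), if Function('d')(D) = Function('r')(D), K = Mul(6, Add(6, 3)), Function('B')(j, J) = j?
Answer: 87616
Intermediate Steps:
K = 54 (K = Mul(6, 9) = 54)
Function('d')(D) = 6
Function('N')(u, Z) = Add(-240, Mul(60, u)) (Function('N')(u, Z) = Mul(Add(54, 6), Add(-4, u)) = Mul(60, Add(-4, u)) = Add(-240, Mul(60, u)))
Pow(Add(Function('B')(-6, 0), Function('H')(Function('N')(-1, 2))), 2) = Pow(Add(-6, Add(2, Mul(-1, Add(-240, Mul(60, -1))))), 2) = Pow(Add(-6, Add(2, Mul(-1, Add(-240, -60)))), 2) = Pow(Add(-6, Add(2, Mul(-1, -300))), 2) = Pow(Add(-6, Add(2, 300)), 2) = Pow(Add(-6, 302), 2) = Pow(296, 2) = 87616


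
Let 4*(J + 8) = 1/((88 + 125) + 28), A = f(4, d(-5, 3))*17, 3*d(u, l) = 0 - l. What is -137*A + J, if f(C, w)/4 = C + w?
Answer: -26949583/964 ≈ -27956.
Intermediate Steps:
d(u, l) = -l/3 (d(u, l) = (0 - l)/3 = (-l)/3 = -l/3)
f(C, w) = 4*C + 4*w (f(C, w) = 4*(C + w) = 4*C + 4*w)
A = 204 (A = (4*4 + 4*(-⅓*3))*17 = (16 + 4*(-1))*17 = (16 - 4)*17 = 12*17 = 204)
J = -7711/964 (J = -8 + 1/(4*((88 + 125) + 28)) = -8 + 1/(4*(213 + 28)) = -8 + (¼)/241 = -8 + (¼)*(1/241) = -8 + 1/964 = -7711/964 ≈ -7.9990)
-137*A + J = -137*204 - 7711/964 = -27948 - 7711/964 = -26949583/964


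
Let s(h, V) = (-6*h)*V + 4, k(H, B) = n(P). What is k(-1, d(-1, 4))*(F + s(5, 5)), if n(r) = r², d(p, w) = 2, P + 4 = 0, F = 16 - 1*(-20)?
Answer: -1760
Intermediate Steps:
F = 36 (F = 16 + 20 = 36)
P = -4 (P = -4 + 0 = -4)
k(H, B) = 16 (k(H, B) = (-4)² = 16)
s(h, V) = 4 - 6*V*h (s(h, V) = -6*V*h + 4 = 4 - 6*V*h)
k(-1, d(-1, 4))*(F + s(5, 5)) = 16*(36 + (4 - 6*5*5)) = 16*(36 + (4 - 150)) = 16*(36 - 146) = 16*(-110) = -1760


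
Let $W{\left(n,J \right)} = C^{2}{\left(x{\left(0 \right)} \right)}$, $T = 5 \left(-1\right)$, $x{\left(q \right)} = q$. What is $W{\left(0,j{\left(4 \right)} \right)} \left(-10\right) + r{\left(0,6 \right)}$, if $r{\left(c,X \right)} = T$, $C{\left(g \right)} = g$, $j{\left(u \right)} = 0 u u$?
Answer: $-5$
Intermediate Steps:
$j{\left(u \right)} = 0$ ($j{\left(u \right)} = 0 u = 0$)
$T = -5$
$r{\left(c,X \right)} = -5$
$W{\left(n,J \right)} = 0$ ($W{\left(n,J \right)} = 0^{2} = 0$)
$W{\left(0,j{\left(4 \right)} \right)} \left(-10\right) + r{\left(0,6 \right)} = 0 \left(-10\right) - 5 = 0 - 5 = -5$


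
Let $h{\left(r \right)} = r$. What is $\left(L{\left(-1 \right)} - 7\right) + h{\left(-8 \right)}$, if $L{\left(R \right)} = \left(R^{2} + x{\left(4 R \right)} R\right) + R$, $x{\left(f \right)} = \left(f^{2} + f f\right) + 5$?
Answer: $-52$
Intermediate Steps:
$x{\left(f \right)} = 5 + 2 f^{2}$ ($x{\left(f \right)} = \left(f^{2} + f^{2}\right) + 5 = 2 f^{2} + 5 = 5 + 2 f^{2}$)
$L{\left(R \right)} = R + R^{2} + R \left(5 + 32 R^{2}\right)$ ($L{\left(R \right)} = \left(R^{2} + \left(5 + 2 \left(4 R\right)^{2}\right) R\right) + R = \left(R^{2} + \left(5 + 2 \cdot 16 R^{2}\right) R\right) + R = \left(R^{2} + \left(5 + 32 R^{2}\right) R\right) + R = \left(R^{2} + R \left(5 + 32 R^{2}\right)\right) + R = R + R^{2} + R \left(5 + 32 R^{2}\right)$)
$\left(L{\left(-1 \right)} - 7\right) + h{\left(-8 \right)} = \left(- (6 - 1 + 32 \left(-1\right)^{2}) - 7\right) - 8 = \left(- (6 - 1 + 32 \cdot 1) - 7\right) - 8 = \left(- (6 - 1 + 32) - 7\right) - 8 = \left(\left(-1\right) 37 - 7\right) - 8 = \left(-37 - 7\right) - 8 = -44 - 8 = -52$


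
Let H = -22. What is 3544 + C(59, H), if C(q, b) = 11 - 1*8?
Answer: 3547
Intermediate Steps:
C(q, b) = 3 (C(q, b) = 11 - 8 = 3)
3544 + C(59, H) = 3544 + 3 = 3547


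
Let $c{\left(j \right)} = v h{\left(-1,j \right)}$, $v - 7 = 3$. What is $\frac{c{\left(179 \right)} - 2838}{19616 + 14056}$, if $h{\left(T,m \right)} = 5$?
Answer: $- \frac{697}{8418} \approx -0.082799$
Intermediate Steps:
$v = 10$ ($v = 7 + 3 = 10$)
$c{\left(j \right)} = 50$ ($c{\left(j \right)} = 10 \cdot 5 = 50$)
$\frac{c{\left(179 \right)} - 2838}{19616 + 14056} = \frac{50 - 2838}{19616 + 14056} = - \frac{2788}{33672} = \left(-2788\right) \frac{1}{33672} = - \frac{697}{8418}$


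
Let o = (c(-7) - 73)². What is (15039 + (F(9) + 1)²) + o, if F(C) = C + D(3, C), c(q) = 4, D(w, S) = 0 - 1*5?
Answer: 19825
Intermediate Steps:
D(w, S) = -5 (D(w, S) = 0 - 5 = -5)
F(C) = -5 + C (F(C) = C - 5 = -5 + C)
o = 4761 (o = (4 - 73)² = (-69)² = 4761)
(15039 + (F(9) + 1)²) + o = (15039 + ((-5 + 9) + 1)²) + 4761 = (15039 + (4 + 1)²) + 4761 = (15039 + 5²) + 4761 = (15039 + 25) + 4761 = 15064 + 4761 = 19825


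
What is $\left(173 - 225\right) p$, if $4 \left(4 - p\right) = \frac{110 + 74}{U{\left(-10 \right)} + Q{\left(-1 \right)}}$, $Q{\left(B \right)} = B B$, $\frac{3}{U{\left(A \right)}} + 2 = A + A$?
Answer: $\frac{48672}{19} \approx 2561.7$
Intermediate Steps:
$U{\left(A \right)} = \frac{3}{-2 + 2 A}$ ($U{\left(A \right)} = \frac{3}{-2 + \left(A + A\right)} = \frac{3}{-2 + 2 A}$)
$Q{\left(B \right)} = B^{2}$
$p = - \frac{936}{19}$ ($p = 4 - \frac{\left(110 + 74\right) \frac{1}{\frac{3}{2 \left(-1 - 10\right)} + \left(-1\right)^{2}}}{4} = 4 - \frac{184 \frac{1}{\frac{3}{2 \left(-11\right)} + 1}}{4} = 4 - \frac{184 \frac{1}{\frac{3}{2} \left(- \frac{1}{11}\right) + 1}}{4} = 4 - \frac{184 \frac{1}{- \frac{3}{22} + 1}}{4} = 4 - \frac{184 \frac{1}{\frac{19}{22}}}{4} = 4 - \frac{184 \cdot \frac{22}{19}}{4} = 4 - \frac{1012}{19} = - \frac{936}{19} \approx -49.263$)
$\left(173 - 225\right) p = \left(173 - 225\right) \left(- \frac{936}{19}\right) = \left(-52\right) \left(- \frac{936}{19}\right) = \frac{48672}{19}$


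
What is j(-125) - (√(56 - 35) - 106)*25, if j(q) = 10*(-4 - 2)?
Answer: 2590 - 25*√21 ≈ 2475.4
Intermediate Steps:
j(q) = -60 (j(q) = 10*(-6) = -60)
j(-125) - (√(56 - 35) - 106)*25 = -60 - (√(56 - 35) - 106)*25 = -60 - (√21 - 106)*25 = -60 - (-106 + √21)*25 = -60 - (-2650 + 25*√21) = -60 + (2650 - 25*√21) = 2590 - 25*√21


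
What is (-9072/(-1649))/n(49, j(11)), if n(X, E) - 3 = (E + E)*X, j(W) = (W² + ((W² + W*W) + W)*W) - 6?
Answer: 3024/156109181 ≈ 1.9371e-5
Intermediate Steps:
j(W) = -6 + W² + W*(W + 2*W²) (j(W) = (W² + ((W² + W²) + W)*W) - 6 = (W² + (2*W² + W)*W) - 6 = (W² + (W + 2*W²)*W) - 6 = (W² + W*(W + 2*W²)) - 6 = -6 + W² + W*(W + 2*W²))
n(X, E) = 3 + 2*E*X (n(X, E) = 3 + (E + E)*X = 3 + (2*E)*X = 3 + 2*E*X)
(-9072/(-1649))/n(49, j(11)) = (-9072/(-1649))/(3 + 2*(-6 + 2*11² + 2*11³)*49) = (-9072*(-1/1649))/(3 + 2*(-6 + 2*121 + 2*1331)*49) = 9072/(1649*(3 + 2*(-6 + 242 + 2662)*49)) = 9072/(1649*(3 + 2*2898*49)) = 9072/(1649*(3 + 284004)) = (9072/1649)/284007 = (9072/1649)*(1/284007) = 3024/156109181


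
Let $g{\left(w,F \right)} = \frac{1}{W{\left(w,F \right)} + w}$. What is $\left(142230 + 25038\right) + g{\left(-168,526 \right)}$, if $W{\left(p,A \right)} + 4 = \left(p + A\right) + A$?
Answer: $\frac{119094817}{712} \approx 1.6727 \cdot 10^{5}$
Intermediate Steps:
$W{\left(p,A \right)} = -4 + p + 2 A$ ($W{\left(p,A \right)} = -4 + \left(\left(p + A\right) + A\right) = -4 + \left(\left(A + p\right) + A\right) = -4 + \left(p + 2 A\right) = -4 + p + 2 A$)
$g{\left(w,F \right)} = \frac{1}{-4 + 2 F + 2 w}$ ($g{\left(w,F \right)} = \frac{1}{\left(-4 + w + 2 F\right) + w} = \frac{1}{-4 + 2 F + 2 w}$)
$\left(142230 + 25038\right) + g{\left(-168,526 \right)} = \left(142230 + 25038\right) + \frac{1}{2 \left(-2 + 526 - 168\right)} = 167268 + \frac{1}{2 \cdot 356} = 167268 + \frac{1}{2} \cdot \frac{1}{356} = 167268 + \frac{1}{712} = \frac{119094817}{712}$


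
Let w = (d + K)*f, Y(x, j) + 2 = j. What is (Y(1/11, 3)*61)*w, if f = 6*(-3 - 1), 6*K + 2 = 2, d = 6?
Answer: -8784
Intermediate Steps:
K = 0 (K = -⅓ + (⅙)*2 = -⅓ + ⅓ = 0)
f = -24 (f = 6*(-4) = -24)
Y(x, j) = -2 + j
w = -144 (w = (6 + 0)*(-24) = 6*(-24) = -144)
(Y(1/11, 3)*61)*w = ((-2 + 3)*61)*(-144) = (1*61)*(-144) = 61*(-144) = -8784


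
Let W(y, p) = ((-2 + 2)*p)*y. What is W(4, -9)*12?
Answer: 0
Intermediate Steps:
W(y, p) = 0 (W(y, p) = (0*p)*y = 0*y = 0)
W(4, -9)*12 = 0*12 = 0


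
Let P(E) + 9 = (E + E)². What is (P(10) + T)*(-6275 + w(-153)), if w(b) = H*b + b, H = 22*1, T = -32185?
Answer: 311390436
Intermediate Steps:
H = 22
P(E) = -9 + 4*E² (P(E) = -9 + (E + E)² = -9 + (2*E)² = -9 + 4*E²)
w(b) = 23*b (w(b) = 22*b + b = 23*b)
(P(10) + T)*(-6275 + w(-153)) = ((-9 + 4*10²) - 32185)*(-6275 + 23*(-153)) = ((-9 + 4*100) - 32185)*(-6275 - 3519) = ((-9 + 400) - 32185)*(-9794) = (391 - 32185)*(-9794) = -31794*(-9794) = 311390436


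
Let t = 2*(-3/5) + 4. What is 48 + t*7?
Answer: 338/5 ≈ 67.600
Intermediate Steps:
t = 14/5 (t = 2*(-3*1/5) + 4 = 2*(-3/5) + 4 = -6/5 + 4 = 14/5 ≈ 2.8000)
48 + t*7 = 48 + (14/5)*7 = 48 + 98/5 = 338/5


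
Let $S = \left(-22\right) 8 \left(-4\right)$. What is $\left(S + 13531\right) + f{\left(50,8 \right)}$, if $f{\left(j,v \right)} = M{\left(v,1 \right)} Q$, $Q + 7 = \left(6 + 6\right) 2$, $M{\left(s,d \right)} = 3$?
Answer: $14286$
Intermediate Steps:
$S = 704$ ($S = \left(-176\right) \left(-4\right) = 704$)
$Q = 17$ ($Q = -7 + \left(6 + 6\right) 2 = -7 + 12 \cdot 2 = -7 + 24 = 17$)
$f{\left(j,v \right)} = 51$ ($f{\left(j,v \right)} = 3 \cdot 17 = 51$)
$\left(S + 13531\right) + f{\left(50,8 \right)} = \left(704 + 13531\right) + 51 = 14235 + 51 = 14286$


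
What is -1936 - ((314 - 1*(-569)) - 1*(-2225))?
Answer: -5044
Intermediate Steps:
-1936 - ((314 - 1*(-569)) - 1*(-2225)) = -1936 - ((314 + 569) + 2225) = -1936 - (883 + 2225) = -1936 - 1*3108 = -1936 - 3108 = -5044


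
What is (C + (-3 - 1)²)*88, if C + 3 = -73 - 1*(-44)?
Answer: -1408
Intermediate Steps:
C = -32 (C = -3 + (-73 - 1*(-44)) = -3 + (-73 + 44) = -3 - 29 = -32)
(C + (-3 - 1)²)*88 = (-32 + (-3 - 1)²)*88 = (-32 + (-4)²)*88 = (-32 + 16)*88 = -16*88 = -1408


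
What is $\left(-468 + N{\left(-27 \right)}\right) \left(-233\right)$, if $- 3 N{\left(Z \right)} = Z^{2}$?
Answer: $165663$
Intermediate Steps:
$N{\left(Z \right)} = - \frac{Z^{2}}{3}$
$\left(-468 + N{\left(-27 \right)}\right) \left(-233\right) = \left(-468 - \frac{\left(-27\right)^{2}}{3}\right) \left(-233\right) = \left(-468 - 243\right) \left(-233\right) = \left(-711\right) \left(-233\right) = 165663$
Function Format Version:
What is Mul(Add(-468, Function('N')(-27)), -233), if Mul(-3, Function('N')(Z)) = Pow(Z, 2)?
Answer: 165663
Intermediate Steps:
Function('N')(Z) = Mul(Rational(-1, 3), Pow(Z, 2))
Mul(Add(-468, Function('N')(-27)), -233) = Mul(Add(-468, Mul(Rational(-1, 3), Pow(-27, 2))), -233) = Mul(Add(-468, Mul(Rational(-1, 3), 729)), -233) = Mul(Add(-468, -243), -233) = Mul(-711, -233) = 165663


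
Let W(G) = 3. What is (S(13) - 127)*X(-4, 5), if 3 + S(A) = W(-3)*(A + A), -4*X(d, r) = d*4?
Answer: -208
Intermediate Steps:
X(d, r) = -d (X(d, r) = -d*4/4 = -d)
S(A) = -3 + 6*A (S(A) = -3 + 3*(A + A) = -3 + 3*(2*A) = -3 + 6*A)
(S(13) - 127)*X(-4, 5) = ((-3 + 6*13) - 127)*(-1*(-4)) = ((-3 + 78) - 127)*4 = (75 - 127)*4 = -52*4 = -208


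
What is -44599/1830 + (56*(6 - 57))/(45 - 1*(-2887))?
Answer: -33997687/1341390 ≈ -25.345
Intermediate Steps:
-44599/1830 + (56*(6 - 57))/(45 - 1*(-2887)) = -44599*1/1830 + (56*(-51))/(45 + 2887) = -44599/1830 - 2856/2932 = -44599/1830 - 2856*1/2932 = -44599/1830 - 714/733 = -33997687/1341390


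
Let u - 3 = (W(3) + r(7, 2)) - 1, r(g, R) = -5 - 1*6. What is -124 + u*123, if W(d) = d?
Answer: -862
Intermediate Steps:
r(g, R) = -11 (r(g, R) = -5 - 6 = -11)
u = -6 (u = 3 + ((3 - 11) - 1) = 3 + (-8 - 1) = 3 - 9 = -6)
-124 + u*123 = -124 - 6*123 = -124 - 738 = -862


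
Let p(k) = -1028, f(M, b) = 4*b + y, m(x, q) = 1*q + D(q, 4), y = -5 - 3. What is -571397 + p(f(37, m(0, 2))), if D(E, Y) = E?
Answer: -572425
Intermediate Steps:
y = -8
m(x, q) = 2*q (m(x, q) = 1*q + q = q + q = 2*q)
f(M, b) = -8 + 4*b (f(M, b) = 4*b - 8 = -8 + 4*b)
-571397 + p(f(37, m(0, 2))) = -571397 - 1028 = -572425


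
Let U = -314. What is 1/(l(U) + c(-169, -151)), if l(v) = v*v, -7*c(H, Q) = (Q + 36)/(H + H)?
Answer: 2366/233278021 ≈ 1.0142e-5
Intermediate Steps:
c(H, Q) = -(36 + Q)/(14*H) (c(H, Q) = -(Q + 36)/(7*(H + H)) = -(36 + Q)/(7*(2*H)) = -(36 + Q)*1/(2*H)/7 = -(36 + Q)/(14*H))
l(v) = v²
1/(l(U) + c(-169, -151)) = 1/((-314)² + (1/14)*(-36 - 1*(-151))/(-169)) = 1/(98596 + (1/14)*(-1/169)*(-36 + 151)) = 1/(98596 + (1/14)*(-1/169)*115) = 1/(98596 - 115/2366) = 1/(233278021/2366) = 2366/233278021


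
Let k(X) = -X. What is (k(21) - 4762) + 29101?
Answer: 24318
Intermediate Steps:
(k(21) - 4762) + 29101 = (-1*21 - 4762) + 29101 = (-21 - 4762) + 29101 = -4783 + 29101 = 24318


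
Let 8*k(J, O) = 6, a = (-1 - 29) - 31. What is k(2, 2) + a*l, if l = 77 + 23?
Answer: -24397/4 ≈ -6099.3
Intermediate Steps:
a = -61 (a = -30 - 31 = -61)
k(J, O) = 3/4 (k(J, O) = (1/8)*6 = 3/4)
l = 100
k(2, 2) + a*l = 3/4 - 61*100 = 3/4 - 6100 = -24397/4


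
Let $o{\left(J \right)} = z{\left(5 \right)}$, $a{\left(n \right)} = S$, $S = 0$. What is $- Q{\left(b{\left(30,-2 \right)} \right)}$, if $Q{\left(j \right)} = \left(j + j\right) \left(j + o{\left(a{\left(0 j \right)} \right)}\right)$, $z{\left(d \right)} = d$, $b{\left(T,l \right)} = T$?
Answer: $-2100$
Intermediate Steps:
$a{\left(n \right)} = 0$
$o{\left(J \right)} = 5$
$Q{\left(j \right)} = 2 j \left(5 + j\right)$ ($Q{\left(j \right)} = \left(j + j\right) \left(j + 5\right) = 2 j \left(5 + j\right)$)
$- Q{\left(b{\left(30,-2 \right)} \right)} = - 2 \cdot 30 \left(5 + 30\right) = - 2 \cdot 30 \cdot 35 = \left(-1\right) 2100 = -2100$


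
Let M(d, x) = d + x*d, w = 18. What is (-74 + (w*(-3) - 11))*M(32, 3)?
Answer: -17792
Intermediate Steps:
M(d, x) = d + d*x
(-74 + (w*(-3) - 11))*M(32, 3) = (-74 + (18*(-3) - 11))*(32*(1 + 3)) = (-74 + (-54 - 11))*(32*4) = (-74 - 65)*128 = -139*128 = -17792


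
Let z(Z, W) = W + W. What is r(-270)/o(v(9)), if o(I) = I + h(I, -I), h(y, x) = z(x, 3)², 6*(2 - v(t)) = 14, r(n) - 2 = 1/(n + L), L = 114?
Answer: 311/5564 ≈ 0.055895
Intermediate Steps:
r(n) = 2 + 1/(114 + n) (r(n) = 2 + 1/(n + 114) = 2 + 1/(114 + n))
z(Z, W) = 2*W
v(t) = -⅓ (v(t) = 2 - ⅙*14 = 2 - 7/3 = -⅓)
h(y, x) = 36 (h(y, x) = (2*3)² = 6² = 36)
o(I) = 36 + I (o(I) = I + 36 = 36 + I)
r(-270)/o(v(9)) = ((229 + 2*(-270))/(114 - 270))/(36 - ⅓) = ((229 - 540)/(-156))/(107/3) = -1/156*(-311)*(3/107) = (311/156)*(3/107) = 311/5564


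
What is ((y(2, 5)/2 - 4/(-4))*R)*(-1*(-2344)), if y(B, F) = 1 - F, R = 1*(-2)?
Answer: 4688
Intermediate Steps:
R = -2
((y(2, 5)/2 - 4/(-4))*R)*(-1*(-2344)) = (((1 - 1*5)/2 - 4/(-4))*(-2))*(-1*(-2344)) = (((1 - 5)*(½) - 4*(-¼))*(-2))*2344 = ((-4*½ + 1)*(-2))*2344 = ((-2 + 1)*(-2))*2344 = -1*(-2)*2344 = 2*2344 = 4688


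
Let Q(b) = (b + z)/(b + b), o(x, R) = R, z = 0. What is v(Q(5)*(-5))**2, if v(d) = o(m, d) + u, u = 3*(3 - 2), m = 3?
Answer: 1/4 ≈ 0.25000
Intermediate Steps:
Q(b) = 1/2 (Q(b) = (b + 0)/(b + b) = b/((2*b)) = b*(1/(2*b)) = 1/2)
u = 3 (u = 3*1 = 3)
v(d) = 3 + d (v(d) = d + 3 = 3 + d)
v(Q(5)*(-5))**2 = (3 + (1/2)*(-5))**2 = (3 - 5/2)**2 = (1/2)**2 = 1/4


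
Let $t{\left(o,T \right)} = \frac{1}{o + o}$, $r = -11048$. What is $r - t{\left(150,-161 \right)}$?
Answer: $- \frac{3314401}{300} \approx -11048.0$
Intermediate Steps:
$t{\left(o,T \right)} = \frac{1}{2 o}$
$r - t{\left(150,-161 \right)} = -11048 - \frac{1}{2 \cdot 150} = -11048 - \frac{1}{2} \cdot \frac{1}{150} = -11048 - \frac{1}{300} = - \frac{3314401}{300}$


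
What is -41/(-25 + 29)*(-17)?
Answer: 697/4 ≈ 174.25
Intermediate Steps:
-41/(-25 + 29)*(-17) = -41/4*(-17) = 697/4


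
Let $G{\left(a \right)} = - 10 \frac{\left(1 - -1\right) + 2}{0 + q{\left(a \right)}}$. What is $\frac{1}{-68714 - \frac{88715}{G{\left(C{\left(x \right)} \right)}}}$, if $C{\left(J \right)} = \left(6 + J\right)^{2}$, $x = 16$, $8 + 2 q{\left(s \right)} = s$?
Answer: $\frac{4}{1836561} \approx 2.178 \cdot 10^{-6}$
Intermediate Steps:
$q{\left(s \right)} = -4 + \frac{s}{2}$
$G{\left(a \right)} = - \frac{40}{-4 + \frac{a}{2}}$ ($G{\left(a \right)} = - 10 \frac{\left(1 - -1\right) + 2}{0 + \left(-4 + \frac{a}{2}\right)} = - 10 \frac{\left(1 + 1\right) + 2}{-4 + \frac{a}{2}} = - 10 \frac{2 + 2}{-4 + \frac{a}{2}} = - 10 \frac{4}{-4 + \frac{a}{2}} = - \frac{40}{-4 + \frac{a}{2}}$)
$\frac{1}{-68714 - \frac{88715}{G{\left(C{\left(x \right)} \right)}}} = \frac{1}{-68714 - \frac{88715}{\left(-80\right) \frac{1}{-8 + \left(6 + 16\right)^{2}}}} = \frac{1}{-68714 - \frac{88715}{\left(-80\right) \frac{1}{-8 + 22^{2}}}} = \frac{1}{-68714 - \frac{88715}{\left(-80\right) \frac{1}{-8 + 484}}} = \frac{1}{-68714 - \frac{88715}{\left(-80\right) \frac{1}{476}}} = \frac{1}{-68714 - \frac{88715}{- \frac{20}{119}}} = \frac{1}{-68714 - - \frac{2111417}{4}} = \frac{1}{-68714 + \frac{2111417}{4}} = \frac{1}{\frac{1836561}{4}} = \frac{4}{1836561}$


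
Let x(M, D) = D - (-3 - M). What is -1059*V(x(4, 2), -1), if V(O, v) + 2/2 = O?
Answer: -8472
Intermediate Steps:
x(M, D) = 3 + D + M (x(M, D) = D + (3 + M) = 3 + D + M)
V(O, v) = -1 + O
-1059*V(x(4, 2), -1) = -1059*(-1 + (3 + 2 + 4)) = -1059*(-1 + 9) = -1059*8 = -8472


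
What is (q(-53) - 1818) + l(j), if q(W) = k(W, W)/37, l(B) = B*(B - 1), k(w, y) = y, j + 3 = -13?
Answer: -57255/37 ≈ -1547.4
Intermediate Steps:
j = -16 (j = -3 - 13 = -16)
l(B) = B*(-1 + B)
q(W) = W/37
(q(-53) - 1818) + l(j) = ((1/37)*(-53) - 1818) - 16*(-1 - 16) = (-53/37 - 1818) - 16*(-17) = -67319/37 + 272 = -57255/37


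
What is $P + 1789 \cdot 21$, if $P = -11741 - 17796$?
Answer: $8032$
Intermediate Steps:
$P = -29537$ ($P = -11741 - 17796 = -29537$)
$P + 1789 \cdot 21 = -29537 + 1789 \cdot 21 = -29537 + 37569 = 8032$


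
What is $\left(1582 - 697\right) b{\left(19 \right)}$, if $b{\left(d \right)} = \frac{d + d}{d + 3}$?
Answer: $\frac{16815}{11} \approx 1528.6$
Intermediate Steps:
$b{\left(d \right)} = \frac{2 d}{3 + d}$
$\left(1582 - 697\right) b{\left(19 \right)} = \left(1582 - 697\right) 2 \cdot 19 \frac{1}{3 + 19} = 885 \cdot 2 \cdot 19 \cdot \frac{1}{22} = 885 \cdot \frac{19}{11} = \frac{16815}{11}$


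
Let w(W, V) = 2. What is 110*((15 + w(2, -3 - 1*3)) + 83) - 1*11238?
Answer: -238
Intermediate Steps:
110*((15 + w(2, -3 - 1*3)) + 83) - 1*11238 = 110*((15 + 2) + 83) - 1*11238 = 110*(17 + 83) - 11238 = 110*100 - 11238 = 11000 - 11238 = -238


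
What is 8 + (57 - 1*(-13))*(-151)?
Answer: -10562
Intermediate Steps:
8 + (57 - 1*(-13))*(-151) = 8 + (57 + 13)*(-151) = 8 + 70*(-151) = 8 - 10570 = -10562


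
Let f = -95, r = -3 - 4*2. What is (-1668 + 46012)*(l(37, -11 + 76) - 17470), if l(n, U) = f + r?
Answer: -779390144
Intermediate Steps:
r = -11 (r = -3 - 8 = -11)
l(n, U) = -106 (l(n, U) = -95 - 11 = -106)
(-1668 + 46012)*(l(37, -11 + 76) - 17470) = (-1668 + 46012)*(-106 - 17470) = 44344*(-17576) = -779390144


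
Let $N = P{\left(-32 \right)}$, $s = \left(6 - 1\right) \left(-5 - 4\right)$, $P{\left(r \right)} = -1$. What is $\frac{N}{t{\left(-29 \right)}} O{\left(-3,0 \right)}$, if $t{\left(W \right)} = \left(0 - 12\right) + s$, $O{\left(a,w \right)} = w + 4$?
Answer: $\frac{4}{57} \approx 0.070175$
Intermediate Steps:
$O{\left(a,w \right)} = 4 + w$
$s = -45$ ($s = 5 \left(-9\right) = -45$)
$N = -1$
$t{\left(W \right)} = -57$ ($t{\left(W \right)} = \left(0 - 12\right) - 45 = -12 - 45 = -57$)
$\frac{N}{t{\left(-29 \right)}} O{\left(-3,0 \right)} = - \frac{1}{-57} \left(4 + 0\right) = \left(-1\right) \left(- \frac{1}{57}\right) 4 = \frac{1}{57} \cdot 4 = \frac{4}{57}$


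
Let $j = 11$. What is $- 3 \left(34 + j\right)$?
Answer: $-135$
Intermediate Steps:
$- 3 \left(34 + j\right) = - 3 \left(34 + 11\right) = \left(-3\right) 45 = -135$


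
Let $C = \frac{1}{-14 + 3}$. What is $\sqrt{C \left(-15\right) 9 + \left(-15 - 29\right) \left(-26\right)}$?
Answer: $\frac{\sqrt{139909}}{11} \approx 34.004$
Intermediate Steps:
$C = - \frac{1}{11}$ ($C = \frac{1}{-11} = - \frac{1}{11} \approx -0.090909$)
$\sqrt{C \left(-15\right) 9 + \left(-15 - 29\right) \left(-26\right)} = \sqrt{\left(- \frac{1}{11}\right) \left(-15\right) 9 + \left(-15 - 29\right) \left(-26\right)} = \sqrt{\frac{15}{11} \cdot 9 - -1144} = \sqrt{\frac{135}{11} + 1144} = \sqrt{\frac{12719}{11}} = \frac{\sqrt{139909}}{11}$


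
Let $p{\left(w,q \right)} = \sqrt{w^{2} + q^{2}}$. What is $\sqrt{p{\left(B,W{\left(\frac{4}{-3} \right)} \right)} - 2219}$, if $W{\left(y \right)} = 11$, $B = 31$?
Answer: $\sqrt{-2219 + \sqrt{1082}} \approx 46.756 i$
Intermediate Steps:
$p{\left(w,q \right)} = \sqrt{q^{2} + w^{2}}$
$\sqrt{p{\left(B,W{\left(\frac{4}{-3} \right)} \right)} - 2219} = \sqrt{\sqrt{11^{2} + 31^{2}} - 2219} = \sqrt{\sqrt{121 + 961} - 2219} = \sqrt{\sqrt{1082} - 2219} = \sqrt{-2219 + \sqrt{1082}}$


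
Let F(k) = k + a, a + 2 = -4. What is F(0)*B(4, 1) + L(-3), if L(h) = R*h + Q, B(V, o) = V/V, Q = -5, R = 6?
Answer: -29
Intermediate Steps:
a = -6 (a = -2 - 4 = -6)
B(V, o) = 1
F(k) = -6 + k (F(k) = k - 6 = -6 + k)
L(h) = -5 + 6*h (L(h) = 6*h - 5 = -5 + 6*h)
F(0)*B(4, 1) + L(-3) = (-6 + 0)*1 + (-5 + 6*(-3)) = -6*1 + (-5 - 18) = -6 - 23 = -29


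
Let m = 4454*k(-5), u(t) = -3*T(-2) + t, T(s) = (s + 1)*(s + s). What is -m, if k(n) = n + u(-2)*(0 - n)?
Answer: 334050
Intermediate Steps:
T(s) = 2*s*(1 + s) (T(s) = (1 + s)*(2*s) = 2*s*(1 + s))
u(t) = -12 + t (u(t) = -6*(-2)*(1 - 2) + t = -6*(-2)*(-1) + t = -3*4 + t = -12 + t)
k(n) = 15*n (k(n) = n + (-12 - 2)*(0 - n) = n - (-14)*n = n + 14*n = 15*n)
m = -334050 (m = 4454*(15*(-5)) = 4454*(-75) = -334050)
-m = -1*(-334050) = 334050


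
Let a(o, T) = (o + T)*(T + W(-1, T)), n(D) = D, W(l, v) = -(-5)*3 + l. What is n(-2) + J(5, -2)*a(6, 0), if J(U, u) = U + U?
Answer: 838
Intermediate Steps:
J(U, u) = 2*U
W(l, v) = 15 + l (W(l, v) = -5*(-3) + l = 15 + l)
a(o, T) = (14 + T)*(T + o) (a(o, T) = (o + T)*(T + (15 - 1)) = (T + o)*(T + 14) = (T + o)*(14 + T) = (14 + T)*(T + o))
n(-2) + J(5, -2)*a(6, 0) = -2 + (2*5)*(0**2 + 14*0 + 14*6 + 0*6) = -2 + 10*(0 + 0 + 84 + 0) = -2 + 10*84 = -2 + 840 = 838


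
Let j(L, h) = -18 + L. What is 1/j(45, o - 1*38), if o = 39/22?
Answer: 1/27 ≈ 0.037037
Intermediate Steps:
o = 39/22 (o = 39*(1/22) = 39/22 ≈ 1.7727)
1/j(45, o - 1*38) = 1/(-18 + 45) = 1/27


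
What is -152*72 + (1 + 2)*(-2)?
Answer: -10950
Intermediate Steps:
-152*72 + (1 + 2)*(-2) = -10944 + 3*(-2) = -10944 - 6 = -10950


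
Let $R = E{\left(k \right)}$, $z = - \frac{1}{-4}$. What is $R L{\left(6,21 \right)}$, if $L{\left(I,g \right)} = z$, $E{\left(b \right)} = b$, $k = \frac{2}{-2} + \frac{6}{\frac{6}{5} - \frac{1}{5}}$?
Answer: $\frac{5}{4} \approx 1.25$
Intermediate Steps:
$k = 5$ ($k = 2 \left(- \frac{1}{2}\right) + \frac{6}{6 \cdot \frac{1}{5} - \frac{1}{5}} = -1 + \frac{6}{\frac{6}{5} - \frac{1}{5}} = -1 + \frac{6}{1} = -1 + 6 \cdot 1 = -1 + 6 = 5$)
$z = \frac{1}{4}$ ($z = \left(-1\right) \left(- \frac{1}{4}\right) = \frac{1}{4} \approx 0.25$)
$R = 5$
$L{\left(I,g \right)} = \frac{1}{4}$
$R L{\left(6,21 \right)} = 5 \cdot \frac{1}{4} = \frac{5}{4}$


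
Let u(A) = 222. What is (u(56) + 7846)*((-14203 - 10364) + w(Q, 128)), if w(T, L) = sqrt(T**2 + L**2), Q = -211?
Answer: -198206556 + 8068*sqrt(60905) ≈ -1.9622e+8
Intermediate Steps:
w(T, L) = sqrt(L**2 + T**2)
(u(56) + 7846)*((-14203 - 10364) + w(Q, 128)) = (222 + 7846)*((-14203 - 10364) + sqrt(128**2 + (-211)**2)) = 8068*(-24567 + sqrt(16384 + 44521)) = 8068*(-24567 + sqrt(60905)) = -198206556 + 8068*sqrt(60905)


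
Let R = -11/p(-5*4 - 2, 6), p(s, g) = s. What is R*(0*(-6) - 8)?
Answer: -4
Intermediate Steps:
R = ½ (R = -11/(-5*4 - 2) = -11/(-20 - 2) = -11/(-22) = -11*(-1/22) = ½ ≈ 0.50000)
R*(0*(-6) - 8) = (0*(-6) - 8)/2 = (0 - 8)/2 = (½)*(-8) = -4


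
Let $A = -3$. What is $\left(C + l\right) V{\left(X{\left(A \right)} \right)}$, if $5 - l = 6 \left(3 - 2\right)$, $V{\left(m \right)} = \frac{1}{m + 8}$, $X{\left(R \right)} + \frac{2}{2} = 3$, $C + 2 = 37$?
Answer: $\frac{17}{5} \approx 3.4$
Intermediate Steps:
$C = 35$ ($C = -2 + 37 = 35$)
$X{\left(R \right)} = 2$ ($X{\left(R \right)} = -1 + 3 = 2$)
$V{\left(m \right)} = \frac{1}{8 + m}$
$l = -1$ ($l = 5 - 6 \left(3 - 2\right) = 5 - 6 \cdot 1 = 5 - 6 = -1$)
$\left(C + l\right) V{\left(X{\left(A \right)} \right)} = \frac{35 - 1}{8 + 2} = \frac{34}{10} = 34 \cdot \frac{1}{10} = \frac{17}{5}$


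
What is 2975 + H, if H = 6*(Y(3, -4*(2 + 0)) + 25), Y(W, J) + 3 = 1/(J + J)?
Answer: 24853/8 ≈ 3106.6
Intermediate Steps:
Y(W, J) = -3 + 1/(2*J) (Y(W, J) = -3 + 1/(J + J) = -3 + 1/(2*J))
H = 1053/8 (H = 6*((-3 + 1/(2*((-4*(2 + 0))))) + 25) = 6*((-3 + 1/(2*((-4*2)))) + 25) = 6*((-3 + (½)/(-8)) + 25) = 6*((-3 + (½)*(-⅛)) + 25) = 6*((-3 - 1/16) + 25) = 6*(-49/16 + 25) = 6*(351/16) = 1053/8 ≈ 131.63)
2975 + H = 2975 + 1053/8 = 24853/8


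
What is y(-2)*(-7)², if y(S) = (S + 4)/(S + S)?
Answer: -49/2 ≈ -24.500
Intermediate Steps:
y(S) = (4 + S)/(2*S) (y(S) = (4 + S)/((2*S)) = (4 + S)*(1/(2*S)) = (4 + S)/(2*S))
y(-2)*(-7)² = ((½)*(4 - 2)/(-2))*(-7)² = ((½)*(-½)*2)*49 = -½*49 = -49/2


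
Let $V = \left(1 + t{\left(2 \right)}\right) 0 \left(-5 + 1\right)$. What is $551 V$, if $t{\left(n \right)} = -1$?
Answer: $0$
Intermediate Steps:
$V = 0$ ($V = \left(1 - 1\right) 0 \left(-5 + 1\right) = 0 \cdot 0 \left(-4\right) = 0 \left(-4\right) = 0$)
$551 V = 551 \cdot 0 = 0$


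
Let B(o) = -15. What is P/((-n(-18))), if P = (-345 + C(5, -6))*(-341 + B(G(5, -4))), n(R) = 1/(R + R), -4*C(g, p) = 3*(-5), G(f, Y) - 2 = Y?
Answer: 4373460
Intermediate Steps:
G(f, Y) = 2 + Y
C(g, p) = 15/4 (C(g, p) = -3*(-5)/4 = -¼*(-15) = 15/4)
n(R) = 1/(2*R)
P = 121485 (P = (-345 + 15/4)*(-341 - 15) = -1365/4*(-356) = 121485)
P/((-n(-18))) = 121485/((-1/(2*(-18)))) = 121485/((-(-1)/(2*18))) = 121485/((-1*(-1/36))) = 121485/(1/36) = 121485*36 = 4373460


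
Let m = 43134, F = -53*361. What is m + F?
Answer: 24001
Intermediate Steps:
F = -19133
m + F = 43134 - 19133 = 24001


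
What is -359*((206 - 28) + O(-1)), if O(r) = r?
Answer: -63543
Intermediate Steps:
-359*((206 - 28) + O(-1)) = -359*((206 - 28) - 1) = -359*(178 - 1) = -359*177 = -63543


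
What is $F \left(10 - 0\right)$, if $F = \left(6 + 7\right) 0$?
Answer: $0$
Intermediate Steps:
$F = 0$ ($F = 13 \cdot 0 = 0$)
$F \left(10 - 0\right) = 0 \left(10 - 0\right) = 0 \left(10 + 0\right) = 0 \cdot 10 = 0$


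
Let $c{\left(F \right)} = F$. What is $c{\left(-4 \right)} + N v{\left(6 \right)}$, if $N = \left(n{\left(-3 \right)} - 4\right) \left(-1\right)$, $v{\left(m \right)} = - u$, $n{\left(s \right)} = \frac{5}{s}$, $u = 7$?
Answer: $- \frac{131}{3} \approx -43.667$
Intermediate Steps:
$v{\left(m \right)} = -7$ ($v{\left(m \right)} = \left(-1\right) 7 = -7$)
$N = \frac{17}{3}$ ($N = \left(\frac{5}{-3} - 4\right) \left(-1\right) = \left(5 \left(- \frac{1}{3}\right) - 4\right) \left(-1\right) = \left(- \frac{5}{3} - 4\right) \left(-1\right) = \left(- \frac{17}{3}\right) \left(-1\right) = \frac{17}{3} \approx 5.6667$)
$c{\left(-4 \right)} + N v{\left(6 \right)} = -4 + \frac{17}{3} \left(-7\right) = -4 - \frac{119}{3} = - \frac{131}{3}$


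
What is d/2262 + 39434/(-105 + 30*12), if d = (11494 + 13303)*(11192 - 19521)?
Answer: -5841891623/64090 ≈ -91151.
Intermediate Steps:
d = -206534213 (d = 24797*(-8329) = -206534213)
d/2262 + 39434/(-105 + 30*12) = -206534213/2262 + 39434/(-105 + 30*12) = -206534213*1/2262 + 39434/(-105 + 360) = -206534213/2262 + 39434/255 = -5841891623/64090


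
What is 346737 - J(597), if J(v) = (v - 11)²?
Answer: 3341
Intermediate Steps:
J(v) = (-11 + v)²
346737 - J(597) = 346737 - (-11 + 597)² = 346737 - 1*586² = 346737 - 1*343396 = 346737 - 343396 = 3341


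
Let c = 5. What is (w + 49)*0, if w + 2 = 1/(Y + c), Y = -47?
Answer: 0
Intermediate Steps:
w = -85/42 (w = -2 + 1/(-47 + 5) = -2 + 1/(-42) = -2 - 1/42 = -85/42 ≈ -2.0238)
(w + 49)*0 = (-85/42 + 49)*0 = (1973/42)*0 = 0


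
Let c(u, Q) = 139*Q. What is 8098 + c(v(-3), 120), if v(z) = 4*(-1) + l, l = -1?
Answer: 24778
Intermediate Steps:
v(z) = -5 (v(z) = 4*(-1) - 1 = -4 - 1 = -5)
8098 + c(v(-3), 120) = 8098 + 139*120 = 8098 + 16680 = 24778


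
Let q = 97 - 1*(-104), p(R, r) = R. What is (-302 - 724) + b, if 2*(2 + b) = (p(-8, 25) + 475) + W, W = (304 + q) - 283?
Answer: -1367/2 ≈ -683.50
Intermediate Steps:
q = 201 (q = 97 + 104 = 201)
W = 222 (W = (304 + 201) - 283 = 505 - 283 = 222)
b = 685/2 (b = -2 + ((-8 + 475) + 222)/2 = -2 + (467 + 222)/2 = -2 + (½)*689 = -2 + 689/2 = 685/2 ≈ 342.50)
(-302 - 724) + b = (-302 - 724) + 685/2 = -1026 + 685/2 = -1367/2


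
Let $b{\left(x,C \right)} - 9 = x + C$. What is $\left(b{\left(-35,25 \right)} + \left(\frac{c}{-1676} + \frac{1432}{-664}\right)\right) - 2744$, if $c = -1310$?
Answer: $- \frac{191021367}{69554} \approx -2746.4$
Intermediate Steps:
$b{\left(x,C \right)} = 9 + C + x$ ($b{\left(x,C \right)} = 9 + \left(x + C\right) = 9 + \left(C + x\right) = 9 + C + x$)
$\left(b{\left(-35,25 \right)} + \left(\frac{c}{-1676} + \frac{1432}{-664}\right)\right) - 2744 = \left(\left(9 + 25 - 35\right) + \left(- \frac{1310}{-1676} + \frac{1432}{-664}\right)\right) - 2744 = \left(-1 + \left(\left(-1310\right) \left(- \frac{1}{1676}\right) + 1432 \left(- \frac{1}{664}\right)\right)\right) - 2744 = \left(-1 + \left(\frac{655}{838} - \frac{179}{83}\right)\right) - 2744 = \left(-1 - \frac{95637}{69554}\right) - 2744 = - \frac{165191}{69554} - 2744 = - \frac{191021367}{69554}$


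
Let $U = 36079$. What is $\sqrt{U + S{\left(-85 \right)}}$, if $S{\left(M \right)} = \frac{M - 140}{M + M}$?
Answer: $\frac{\sqrt{41708854}}{34} \approx 189.95$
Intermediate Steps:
$S{\left(M \right)} = \frac{-140 + M}{2 M}$
$\sqrt{U + S{\left(-85 \right)}} = \sqrt{36079 + \frac{-140 - 85}{2 \left(-85\right)}} = \sqrt{36079 + \frac{1}{2} \left(- \frac{1}{85}\right) \left(-225\right)} = \sqrt{36079 + \frac{45}{34}} = \sqrt{\frac{1226731}{34}} = \frac{\sqrt{41708854}}{34}$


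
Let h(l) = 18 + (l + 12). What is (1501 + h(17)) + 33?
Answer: 1581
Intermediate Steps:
h(l) = 30 + l (h(l) = 18 + (12 + l) = 30 + l)
(1501 + h(17)) + 33 = (1501 + (30 + 17)) + 33 = (1501 + 47) + 33 = 1548 + 33 = 1581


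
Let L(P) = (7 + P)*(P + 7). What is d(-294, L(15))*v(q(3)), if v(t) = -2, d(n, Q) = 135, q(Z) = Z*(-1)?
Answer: -270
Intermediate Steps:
q(Z) = -Z
L(P) = (7 + P)**2 (L(P) = (7 + P)*(7 + P) = (7 + P)**2)
d(-294, L(15))*v(q(3)) = 135*(-2) = -270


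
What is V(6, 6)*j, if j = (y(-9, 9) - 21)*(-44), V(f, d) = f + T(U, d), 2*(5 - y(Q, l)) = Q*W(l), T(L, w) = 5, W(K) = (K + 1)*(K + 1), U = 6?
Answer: -210056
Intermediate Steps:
W(K) = (1 + K)² (W(K) = (1 + K)*(1 + K) = (1 + K)²)
y(Q, l) = 5 - Q*(1 + l)²/2
V(f, d) = 5 + f (V(f, d) = f + 5 = 5 + f)
j = -19096 (j = ((5 - ½*(-9)*(1 + 9)²) - 21)*(-44) = ((5 - ½*(-9)*10²) - 21)*(-44) = ((5 - ½*(-9)*100) - 21)*(-44) = ((5 + 450) - 21)*(-44) = (455 - 21)*(-44) = 434*(-44) = -19096)
V(6, 6)*j = (5 + 6)*(-19096) = 11*(-19096) = -210056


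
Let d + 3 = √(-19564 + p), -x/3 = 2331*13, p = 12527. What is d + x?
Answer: -90912 + I*√7037 ≈ -90912.0 + 83.887*I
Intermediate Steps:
x = -90909 (x = -6993*13 = -3*30303 = -90909)
d = -3 + I*√7037 (d = -3 + √(-19564 + 12527) = -3 + √(-7037) = -3 + I*√7037 ≈ -3.0 + 83.887*I)
d + x = (-3 + I*√7037) - 90909 = -90912 + I*√7037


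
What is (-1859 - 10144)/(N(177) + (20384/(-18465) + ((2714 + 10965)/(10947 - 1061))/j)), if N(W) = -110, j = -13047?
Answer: 9529039602604530/88204176018521 ≈ 108.03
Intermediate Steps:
(-1859 - 10144)/(N(177) + (20384/(-18465) + ((2714 + 10965)/(10947 - 1061))/j)) = (-1859 - 10144)/(-110 + (20384/(-18465) + ((2714 + 10965)/(10947 - 1061))/(-13047))) = -12003/(-110 + (20384*(-1/18465) + (13679/9886)*(-1/13047))) = -12003/(-110 + (-20384/18465 + (13679*(1/9886))*(-1/13047))) = -12003/(-110 + (-20384/18465 + (13679/9886)*(-1/13047))) = -12003/(-110 + (-20384/18465 - 13679/128982642)) = -12003/(-110 - 876478252421/793888161510) = -12003/(-88204176018521/793888161510) = -12003*(-793888161510/88204176018521) = 9529039602604530/88204176018521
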